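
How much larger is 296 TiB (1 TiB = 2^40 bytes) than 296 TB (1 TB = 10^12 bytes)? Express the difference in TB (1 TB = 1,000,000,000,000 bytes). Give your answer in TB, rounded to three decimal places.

296 TiB = 296 × 1,099,511,627,776 = 325,455,441,821,696 bytes
296 TB = 296 × 1,000,000,000,000 = 296,000,000,000,000 bytes
difference = 29,455,441,821,696 bytes
29,455,441,821,696 / 1,000,000,000,000 = 29.455 TB

29.455 TB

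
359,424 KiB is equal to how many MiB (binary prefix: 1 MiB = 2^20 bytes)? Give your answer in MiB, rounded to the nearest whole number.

359,424 KiB = 359,424 × 2^10 bytes = 368,050,176 bytes
1 MiB = 1,048,576 bytes
368,050,176 / 1,048,576 = 351 MiB

351 MiB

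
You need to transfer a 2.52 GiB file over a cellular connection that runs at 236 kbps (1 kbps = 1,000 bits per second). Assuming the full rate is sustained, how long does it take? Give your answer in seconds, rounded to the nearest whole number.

2.52 GiB = 2,705,829,396.48 bytes = 21,646,635,171.84 bits
236 kbps = 236,000 bits/s
time = 21,646,635,171.84 / 236,000 = 91,723 s

91,723 seconds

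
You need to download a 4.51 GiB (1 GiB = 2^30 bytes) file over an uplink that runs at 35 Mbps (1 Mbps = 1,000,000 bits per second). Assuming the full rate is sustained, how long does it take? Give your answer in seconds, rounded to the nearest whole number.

4.51 GiB = 4,842,575,626.24 bytes = 38,740,605,009.92 bits
35 Mbps = 35,000,000 bits/s
time = 38,740,605,009.92 / 35,000,000 = 1,107 s

1,107 seconds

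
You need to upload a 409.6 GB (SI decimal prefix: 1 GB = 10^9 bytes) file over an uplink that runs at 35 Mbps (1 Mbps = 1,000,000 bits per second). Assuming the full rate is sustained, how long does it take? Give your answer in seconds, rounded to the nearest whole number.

93,623 seconds

409.6 GB = 409,600,000,000 bytes = 3,276,800,000,000 bits
35 Mbps = 35,000,000 bits/s
time = 3,276,800,000,000 / 35,000,000 = 93,623 s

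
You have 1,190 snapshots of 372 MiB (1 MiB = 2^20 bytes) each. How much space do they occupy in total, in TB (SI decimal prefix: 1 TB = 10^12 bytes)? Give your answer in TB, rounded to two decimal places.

0.46 TB

Total = 1,190 × 372 MiB = 442,680 MiB
= 442,680 × 1,048,576 bytes = 464,183,623,680 bytes
1 TB = 1,000,000,000,000 bytes
464,183,623,680 / 1,000,000,000,000 = 0.46 TB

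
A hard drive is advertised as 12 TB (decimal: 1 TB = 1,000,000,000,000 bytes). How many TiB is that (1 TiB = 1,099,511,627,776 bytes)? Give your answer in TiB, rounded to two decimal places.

12 TB × 1,000,000,000,000 bytes/TB = 12,000,000,000,000 bytes
1 TiB = 1,099,511,627,776 bytes
12,000,000,000,000 / 1,099,511,627,776 = 10.91 TiB

10.91 TiB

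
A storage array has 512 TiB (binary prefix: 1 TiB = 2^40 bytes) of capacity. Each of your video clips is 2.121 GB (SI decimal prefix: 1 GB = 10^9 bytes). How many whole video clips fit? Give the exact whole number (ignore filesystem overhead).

Capacity: 512 TiB = 562,949,953,421,312 bytes
Per item: 2.121 GB = 2,121,000,000 bytes
⌊562,949,953,421,312 / 2,121,000,000⌋ = 265,417

265,417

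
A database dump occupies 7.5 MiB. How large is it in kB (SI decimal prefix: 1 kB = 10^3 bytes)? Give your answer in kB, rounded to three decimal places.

7.5 MiB = 7.5 × 2^20 bytes = 7,864,320 bytes
1 kB = 10^3 bytes = 1,000 bytes
7,864,320 / 1,000 = 7,864.320 kB

7,864.320 kB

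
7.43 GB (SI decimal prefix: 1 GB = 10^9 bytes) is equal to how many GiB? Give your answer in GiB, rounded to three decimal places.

7.43 GB = 7.43 × 10^9 bytes = 7,430,000,000 bytes
1 GiB = 1,073,741,824 bytes
7,430,000,000 / 1,073,741,824 = 6.920 GiB

6.920 GiB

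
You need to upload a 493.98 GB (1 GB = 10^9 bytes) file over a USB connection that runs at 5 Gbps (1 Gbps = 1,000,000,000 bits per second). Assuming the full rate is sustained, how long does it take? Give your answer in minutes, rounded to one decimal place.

13.2 minutes

493.98 GB = 493,980,000,000 bytes = 3,951,840,000,000 bits
5 Gbps = 5,000,000,000 bits/s
time = 3,951,840,000,000 / 5,000,000,000 = 790.37 s
790.37 s / 60 = 13.2 minutes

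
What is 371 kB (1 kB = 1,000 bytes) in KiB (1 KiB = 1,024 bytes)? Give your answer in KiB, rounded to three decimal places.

362.305 KiB

371 kB × 1,000 bytes/kB = 371,000 bytes
1 KiB = 2^10 bytes = 1,024 bytes
371,000 / 1,024 = 362.305 KiB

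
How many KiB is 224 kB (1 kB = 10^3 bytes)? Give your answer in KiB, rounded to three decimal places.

218.750 KiB

224 kB = 224 × 10^3 bytes = 224,000 bytes
1 KiB = 2^10 bytes = 1,024 bytes
224,000 / 1,024 = 218.750 KiB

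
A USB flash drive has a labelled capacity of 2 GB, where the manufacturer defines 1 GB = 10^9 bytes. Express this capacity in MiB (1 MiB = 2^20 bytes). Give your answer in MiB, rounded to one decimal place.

1,907.3 MiB

2 GB = 2 × 10^9 bytes = 2,000,000,000 bytes
1 MiB = 2^20 bytes = 1,048,576 bytes
2,000,000,000 / 1,048,576 = 1,907.3 MiB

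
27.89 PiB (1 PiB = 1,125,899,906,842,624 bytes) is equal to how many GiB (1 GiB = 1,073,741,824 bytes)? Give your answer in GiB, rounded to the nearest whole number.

27.89 PiB × 1,125,899,906,842,624 bytes/PiB = 31,401,348,401,840,783.36 bytes
1 GiB = 1,073,741,824 bytes
31,401,348,401,840,783.36 / 1,073,741,824 = 29,244,785 GiB

29,244,785 GiB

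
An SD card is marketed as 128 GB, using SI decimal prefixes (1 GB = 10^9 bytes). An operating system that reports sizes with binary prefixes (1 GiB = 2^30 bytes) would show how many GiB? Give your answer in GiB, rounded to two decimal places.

128 GB = 128 × 10^9 bytes = 128,000,000,000 bytes
1 GiB = 1,073,741,824 bytes
128,000,000,000 / 1,073,741,824 = 119.21 GiB

119.21 GiB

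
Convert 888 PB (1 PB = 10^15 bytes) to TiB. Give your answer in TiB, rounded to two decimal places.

888 PB = 888 × 10^15 bytes = 888,000,000,000,000,000 bytes
1 TiB = 1,099,511,627,776 bytes
888,000,000,000,000,000 / 1,099,511,627,776 = 807,631.30 TiB

807,631.30 TiB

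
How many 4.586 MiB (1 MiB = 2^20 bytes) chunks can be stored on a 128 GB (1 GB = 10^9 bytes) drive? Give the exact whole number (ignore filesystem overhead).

Capacity: 128 GB = 128,000,000,000 bytes
Per item: 4.586 MiB = 4,808,769.536 bytes
⌊128,000,000,000 / 4,808,769.536⌋ = 26,618

26,618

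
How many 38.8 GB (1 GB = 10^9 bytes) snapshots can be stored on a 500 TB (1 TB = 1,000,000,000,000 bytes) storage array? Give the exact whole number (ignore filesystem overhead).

12,886

Capacity: 500 TB = 500,000,000,000,000 bytes
Per item: 38.8 GB = 38,800,000,000 bytes
⌊500,000,000,000,000 / 38,800,000,000⌋ = 12,886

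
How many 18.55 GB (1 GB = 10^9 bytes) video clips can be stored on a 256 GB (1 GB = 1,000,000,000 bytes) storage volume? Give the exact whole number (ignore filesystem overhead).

Capacity: 256 GB = 256,000,000,000 bytes
Per item: 18.55 GB = 18,550,000,000 bytes
⌊256,000,000,000 / 18,550,000,000⌋ = 13

13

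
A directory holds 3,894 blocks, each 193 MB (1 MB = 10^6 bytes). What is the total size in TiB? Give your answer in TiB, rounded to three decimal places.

Total = 3,894 × 193 MB = 751,542 MB
= 751,542 × 1,000,000 bytes = 751,542,000,000 bytes
1 TiB = 1,099,511,627,776 bytes
751,542,000,000 / 1,099,511,627,776 = 0.684 TiB

0.684 TiB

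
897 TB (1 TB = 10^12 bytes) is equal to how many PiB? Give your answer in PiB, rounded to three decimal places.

897 TB = 897 × 10^12 bytes = 897,000,000,000,000 bytes
1 PiB = 1,125,899,906,842,624 bytes
897,000,000,000,000 / 1,125,899,906,842,624 = 0.797 PiB

0.797 PiB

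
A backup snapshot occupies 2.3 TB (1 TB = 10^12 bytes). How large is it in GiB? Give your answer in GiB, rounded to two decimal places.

2,142.04 GiB

2.3 TB = 2.3 × 10^12 bytes = 2,300,000,000,000 bytes
1 GiB = 2^30 bytes = 1,073,741,824 bytes
2,300,000,000,000 / 1,073,741,824 = 2,142.04 GiB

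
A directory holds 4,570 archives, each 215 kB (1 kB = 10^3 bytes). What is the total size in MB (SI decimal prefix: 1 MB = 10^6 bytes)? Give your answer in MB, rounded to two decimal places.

Total = 4,570 × 215 kB = 982,550 kB
= 982,550 × 1,000 bytes = 982,550,000 bytes
1 MB = 1,000,000 bytes
982,550,000 / 1,000,000 = 982.55 MB

982.55 MB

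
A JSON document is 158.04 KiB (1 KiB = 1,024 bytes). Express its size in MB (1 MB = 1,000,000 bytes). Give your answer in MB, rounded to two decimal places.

0.16 MB

158.04 KiB = 158.04 × 2^10 bytes = 161,832.96 bytes
1 MB = 10^6 bytes = 1,000,000 bytes
161,832.96 / 1,000,000 = 0.16 MB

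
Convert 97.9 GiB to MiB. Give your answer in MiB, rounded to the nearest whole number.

97.9 GiB = 97.9 × 2^30 bytes = 105,119,324,569.6 bytes
1 MiB = 1,048,576 bytes
105,119,324,569.6 / 1,048,576 = 100,250 MiB

100,250 MiB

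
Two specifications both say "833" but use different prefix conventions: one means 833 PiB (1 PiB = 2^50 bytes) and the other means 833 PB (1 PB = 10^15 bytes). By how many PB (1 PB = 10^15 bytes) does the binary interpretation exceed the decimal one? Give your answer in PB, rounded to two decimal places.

104.87 PB

833 PiB = 833 × 1,125,899,906,842,624 = 937,874,622,399,905,792 bytes
833 PB = 833 × 1,000,000,000,000,000 = 833,000,000,000,000,000 bytes
difference = 104,874,622,399,905,792 bytes
104,874,622,399,905,792 / 1,000,000,000,000,000 = 104.87 PB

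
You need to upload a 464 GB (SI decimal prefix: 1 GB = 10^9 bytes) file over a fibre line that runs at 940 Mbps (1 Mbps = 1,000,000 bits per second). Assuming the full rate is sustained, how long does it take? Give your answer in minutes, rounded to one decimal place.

464 GB = 464,000,000,000 bytes = 3,712,000,000,000 bits
940 Mbps = 940,000,000 bits/s
time = 3,712,000,000,000 / 940,000,000 = 3,948.94 s
3,948.94 s / 60 = 65.8 minutes

65.8 minutes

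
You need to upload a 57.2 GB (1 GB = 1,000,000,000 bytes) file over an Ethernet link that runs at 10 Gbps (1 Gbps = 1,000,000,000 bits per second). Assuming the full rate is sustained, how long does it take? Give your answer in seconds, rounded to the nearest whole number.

57.2 GB = 57,200,000,000 bytes = 457,600,000,000 bits
10 Gbps = 10,000,000,000 bits/s
time = 457,600,000,000 / 10,000,000,000 = 46 s

46 seconds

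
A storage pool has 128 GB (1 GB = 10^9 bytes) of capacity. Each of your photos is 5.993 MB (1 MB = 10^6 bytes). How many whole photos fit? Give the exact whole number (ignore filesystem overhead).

Capacity: 128 GB = 128,000,000,000 bytes
Per item: 5.993 MB = 5,993,000 bytes
⌊128,000,000,000 / 5,993,000⌋ = 21,358

21,358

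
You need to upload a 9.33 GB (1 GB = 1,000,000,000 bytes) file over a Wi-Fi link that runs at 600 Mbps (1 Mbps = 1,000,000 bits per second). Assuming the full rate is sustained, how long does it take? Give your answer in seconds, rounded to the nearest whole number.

124 seconds

9.33 GB = 9,330,000,000 bytes = 74,640,000,000 bits
600 Mbps = 600,000,000 bits/s
time = 74,640,000,000 / 600,000,000 = 124 s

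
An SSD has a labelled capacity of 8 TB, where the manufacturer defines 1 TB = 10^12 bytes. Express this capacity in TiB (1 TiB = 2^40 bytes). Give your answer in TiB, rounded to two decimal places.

7.28 TiB

8 TB = 8 × 10^12 bytes = 8,000,000,000,000 bytes
1 TiB = 2^40 bytes = 1,099,511,627,776 bytes
8,000,000,000,000 / 1,099,511,627,776 = 7.28 TiB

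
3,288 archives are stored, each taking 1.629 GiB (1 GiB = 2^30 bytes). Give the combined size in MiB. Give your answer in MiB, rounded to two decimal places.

5,484,699.65 MiB

Total = 3,288 × 1.629 GiB = 5356.152 GiB
= 5356.152 × 1,073,741,824 bytes = 5,751,124,418,101.248 bytes
1 MiB = 1,048,576 bytes
5,751,124,418,101.248 / 1,048,576 = 5,484,699.65 MiB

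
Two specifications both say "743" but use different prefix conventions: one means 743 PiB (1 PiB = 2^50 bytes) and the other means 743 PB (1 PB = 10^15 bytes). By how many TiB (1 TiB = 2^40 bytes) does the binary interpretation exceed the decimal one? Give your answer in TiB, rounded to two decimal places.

743 PiB = 743 × 1,125,899,906,842,624 = 836,543,630,784,069,632 bytes
743 PB = 743 × 1,000,000,000,000,000 = 743,000,000,000,000,000 bytes
difference = 93,543,630,784,069,632 bytes
93,543,630,784,069,632 / 1,099,511,627,776 = 85,077.44 TiB

85,077.44 TiB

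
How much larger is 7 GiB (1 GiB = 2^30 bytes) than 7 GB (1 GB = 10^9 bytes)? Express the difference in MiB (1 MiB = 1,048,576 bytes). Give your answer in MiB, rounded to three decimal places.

492.280 MiB

7 GiB = 7 × 1,073,741,824 = 7,516,192,768 bytes
7 GB = 7 × 1,000,000,000 = 7,000,000,000 bytes
difference = 516,192,768 bytes
516,192,768 / 1,048,576 = 492.280 MiB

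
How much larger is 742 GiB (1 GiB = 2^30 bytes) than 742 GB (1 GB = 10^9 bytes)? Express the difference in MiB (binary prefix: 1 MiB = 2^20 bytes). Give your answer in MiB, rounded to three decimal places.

52,181.657 MiB

742 GiB = 742 × 1,073,741,824 = 796,716,433,408 bytes
742 GB = 742 × 1,000,000,000 = 742,000,000,000 bytes
difference = 54,716,433,408 bytes
54,716,433,408 / 1,048,576 = 52,181.657 MiB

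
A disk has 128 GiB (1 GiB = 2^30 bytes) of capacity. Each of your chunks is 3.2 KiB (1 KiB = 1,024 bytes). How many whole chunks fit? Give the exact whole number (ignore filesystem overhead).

Capacity: 128 GiB = 137,438,953,472 bytes
Per item: 3.2 KiB = 3,276.8 bytes
⌊137,438,953,472 / 3,276.8⌋ = 41,943,040

41,943,040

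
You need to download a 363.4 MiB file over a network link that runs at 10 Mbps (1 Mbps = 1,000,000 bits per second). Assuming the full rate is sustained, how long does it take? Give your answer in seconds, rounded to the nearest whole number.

363.4 MiB = 381,052,518.4 bytes = 3,048,420,147.2 bits
10 Mbps = 10,000,000 bits/s
time = 3,048,420,147.2 / 10,000,000 = 305 s

305 seconds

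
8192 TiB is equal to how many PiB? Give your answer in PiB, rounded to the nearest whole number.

8192 TiB = 8192 × 2^40 bytes = 9,007,199,254,740,992 bytes
1 PiB = 1,125,899,906,842,624 bytes
9,007,199,254,740,992 / 1,125,899,906,842,624 = 8 PiB

8 PiB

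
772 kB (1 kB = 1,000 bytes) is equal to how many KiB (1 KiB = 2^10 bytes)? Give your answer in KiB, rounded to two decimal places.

753.91 KiB

772 kB × 1,000 bytes/kB = 772,000 bytes
1 KiB = 1,024 bytes
772,000 / 1,024 = 753.91 KiB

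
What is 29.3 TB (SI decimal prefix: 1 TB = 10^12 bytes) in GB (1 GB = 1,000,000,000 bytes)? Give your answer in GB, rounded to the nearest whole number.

29,300 GB

29.3 TB × 1,000,000,000,000 bytes/TB = 29,300,000,000,000 bytes
1 GB = 1,000,000,000 bytes
29,300,000,000,000 / 1,000,000,000 = 29,300 GB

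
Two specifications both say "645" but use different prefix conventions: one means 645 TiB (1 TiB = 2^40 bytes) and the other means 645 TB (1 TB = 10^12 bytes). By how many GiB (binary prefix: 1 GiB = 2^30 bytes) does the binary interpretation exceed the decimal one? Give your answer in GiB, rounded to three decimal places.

645 TiB = 645 × 1,099,511,627,776 = 709,184,999,915,520 bytes
645 TB = 645 × 1,000,000,000,000 = 645,000,000,000,000 bytes
difference = 64,184,999,915,520 bytes
64,184,999,915,520 / 1,073,741,824 = 59,776.939 GiB

59,776.939 GiB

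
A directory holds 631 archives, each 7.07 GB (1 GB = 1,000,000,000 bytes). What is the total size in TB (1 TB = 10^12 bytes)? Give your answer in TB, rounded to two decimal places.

Total = 631 × 7.07 GB = 4461.17 GB
= 4461.17 × 1,000,000,000 bytes = 4,461,170,000,000 bytes
1 TB = 1,000,000,000,000 bytes
4,461,170,000,000 / 1,000,000,000,000 = 4.46 TB

4.46 TB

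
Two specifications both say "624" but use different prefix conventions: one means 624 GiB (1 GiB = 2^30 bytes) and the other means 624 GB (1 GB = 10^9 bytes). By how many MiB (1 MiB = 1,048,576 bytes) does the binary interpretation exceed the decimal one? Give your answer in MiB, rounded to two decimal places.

624 GiB = 624 × 1,073,741,824 = 670,014,898,176 bytes
624 GB = 624 × 1,000,000,000 = 624,000,000,000 bytes
difference = 46,014,898,176 bytes
46,014,898,176 / 1,048,576 = 43,883.23 MiB

43,883.23 MiB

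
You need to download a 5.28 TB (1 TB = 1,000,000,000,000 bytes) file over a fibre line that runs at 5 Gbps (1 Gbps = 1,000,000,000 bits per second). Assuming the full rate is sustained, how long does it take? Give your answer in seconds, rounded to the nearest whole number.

5.28 TB = 5,280,000,000,000 bytes = 42,240,000,000,000 bits
5 Gbps = 5,000,000,000 bits/s
time = 42,240,000,000,000 / 5,000,000,000 = 8,448 s

8,448 seconds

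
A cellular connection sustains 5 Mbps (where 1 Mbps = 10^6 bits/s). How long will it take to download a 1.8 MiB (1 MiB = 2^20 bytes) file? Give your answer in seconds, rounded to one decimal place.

3.0 seconds

1.8 MiB = 1,887,436.8 bytes = 15,099,494.4 bits
5 Mbps = 5,000,000 bits/s
time = 15,099,494.4 / 5,000,000 = 3.0 s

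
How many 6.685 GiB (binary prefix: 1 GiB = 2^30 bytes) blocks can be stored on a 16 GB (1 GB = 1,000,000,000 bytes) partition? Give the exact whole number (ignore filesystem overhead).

2

Capacity: 16 GB = 16,000,000,000 bytes
Per item: 6.685 GiB = 7,177,964,093.44 bytes
⌊16,000,000,000 / 7,177,964,093.44⌋ = 2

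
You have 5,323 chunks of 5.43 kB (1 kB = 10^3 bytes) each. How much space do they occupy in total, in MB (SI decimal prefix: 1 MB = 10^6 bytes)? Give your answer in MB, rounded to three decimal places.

28.904 MB

Total = 5,323 × 5.43 kB = 28903.89 kB
= 28903.89 × 1,000 bytes = 28,903,890 bytes
1 MB = 1,000,000 bytes
28,903,890 / 1,000,000 = 28.904 MB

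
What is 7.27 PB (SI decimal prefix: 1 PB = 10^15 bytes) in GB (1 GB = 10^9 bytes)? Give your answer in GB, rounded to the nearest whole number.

7.27 PB = 7.27 × 10^15 bytes = 7,270,000,000,000,000 bytes
1 GB = 10^9 bytes = 1,000,000,000 bytes
7,270,000,000,000,000 / 1,000,000,000 = 7,270,000 GB

7,270,000 GB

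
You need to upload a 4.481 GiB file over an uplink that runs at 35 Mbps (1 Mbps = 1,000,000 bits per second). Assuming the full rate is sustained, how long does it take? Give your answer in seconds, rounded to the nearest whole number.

4.481 GiB = 4,811,437,113.344 bytes = 38,491,496,906.752 bits
35 Mbps = 35,000,000 bits/s
time = 38,491,496,906.752 / 35,000,000 = 1,100 s

1,100 seconds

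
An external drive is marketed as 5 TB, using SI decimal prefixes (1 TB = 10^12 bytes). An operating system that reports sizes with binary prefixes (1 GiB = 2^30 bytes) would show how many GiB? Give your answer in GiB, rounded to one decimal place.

5 TB = 5 × 10^12 bytes = 5,000,000,000,000 bytes
1 GiB = 1,073,741,824 bytes
5,000,000,000,000 / 1,073,741,824 = 4,656.6 GiB

4,656.6 GiB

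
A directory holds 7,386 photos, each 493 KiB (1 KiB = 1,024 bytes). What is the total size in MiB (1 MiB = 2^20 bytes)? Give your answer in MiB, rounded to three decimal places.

3,555.955 MiB

Total = 7,386 × 493 KiB = 3,641,298 KiB
= 3,641,298 × 1,024 bytes = 3,728,689,152 bytes
1 MiB = 1,048,576 bytes
3,728,689,152 / 1,048,576 = 3,555.955 MiB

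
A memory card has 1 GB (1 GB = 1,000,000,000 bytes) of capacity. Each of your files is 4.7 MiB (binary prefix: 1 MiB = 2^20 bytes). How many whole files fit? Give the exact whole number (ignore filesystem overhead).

Capacity: 1 GB = 1,000,000,000 bytes
Per item: 4.7 MiB = 4,928,307.2 bytes
⌊1,000,000,000 / 4,928,307.2⌋ = 202

202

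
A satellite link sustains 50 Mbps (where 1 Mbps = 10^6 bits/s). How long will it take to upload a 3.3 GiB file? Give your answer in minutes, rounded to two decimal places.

3.3 GiB = 3,543,348,019.2 bytes = 28,346,784,153.6 bits
50 Mbps = 50,000,000 bits/s
time = 28,346,784,153.6 / 50,000,000 = 566.936 s
566.936 s / 60 = 9.45 minutes

9.45 minutes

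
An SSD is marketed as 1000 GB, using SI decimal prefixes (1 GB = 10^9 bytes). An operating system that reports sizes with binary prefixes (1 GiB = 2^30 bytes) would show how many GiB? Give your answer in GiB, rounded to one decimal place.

1000 GB = 1000 × 10^9 bytes = 1,000,000,000,000 bytes
1 GiB = 1,073,741,824 bytes
1,000,000,000,000 / 1,073,741,824 = 931.3 GiB

931.3 GiB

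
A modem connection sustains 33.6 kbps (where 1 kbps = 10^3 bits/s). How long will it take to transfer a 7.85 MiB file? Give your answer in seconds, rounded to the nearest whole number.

1,960 seconds

7.85 MiB = 8,231,321.6 bytes = 65,850,572.8 bits
33.6 kbps = 33,600 bits/s
time = 65,850,572.8 / 33,600 = 1,960 s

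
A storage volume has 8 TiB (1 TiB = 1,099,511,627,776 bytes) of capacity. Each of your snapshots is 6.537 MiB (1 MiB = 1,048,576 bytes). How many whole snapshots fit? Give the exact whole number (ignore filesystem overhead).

1,283,250

Capacity: 8 TiB = 8,796,093,022,208 bytes
Per item: 6.537 MiB = 6,854,541.312 bytes
⌊8,796,093,022,208 / 6,854,541.312⌋ = 1,283,250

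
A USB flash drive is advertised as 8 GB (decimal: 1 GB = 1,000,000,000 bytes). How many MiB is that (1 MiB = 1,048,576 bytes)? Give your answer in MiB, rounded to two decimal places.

8 GB × 1,000,000,000 bytes/GB = 8,000,000,000 bytes
1 MiB = 2^20 bytes = 1,048,576 bytes
8,000,000,000 / 1,048,576 = 7,629.39 MiB

7,629.39 MiB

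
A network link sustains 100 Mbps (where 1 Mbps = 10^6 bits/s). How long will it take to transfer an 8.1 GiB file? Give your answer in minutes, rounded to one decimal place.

11.6 minutes

8.1 GiB = 8,697,308,774.4 bytes = 69,578,470,195.2 bits
100 Mbps = 100,000,000 bits/s
time = 69,578,470,195.2 / 100,000,000 = 695.78 s
695.78 s / 60 = 11.6 minutes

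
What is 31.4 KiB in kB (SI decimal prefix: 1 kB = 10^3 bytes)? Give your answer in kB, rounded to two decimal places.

31.4 KiB × 1,024 bytes/KiB = 32,153.6 bytes
1 kB = 1,000 bytes
32,153.6 / 1,000 = 32.15 kB

32.15 kB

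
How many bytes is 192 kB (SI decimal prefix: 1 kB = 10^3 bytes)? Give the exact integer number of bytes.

192,000 bytes

192 × 1,000 = 192,000 bytes  (1 kB = 10^3 bytes)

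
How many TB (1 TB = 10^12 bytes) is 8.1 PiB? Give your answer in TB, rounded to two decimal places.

8.1 PiB × 1,125,899,906,842,624 bytes/PiB = 9,119,789,245,425,254.4 bytes
1 TB = 10^12 bytes = 1,000,000,000,000 bytes
9,119,789,245,425,254.4 / 1,000,000,000,000 = 9,119.79 TB

9,119.79 TB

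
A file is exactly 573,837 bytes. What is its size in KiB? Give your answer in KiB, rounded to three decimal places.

560.388 KiB

573,837 bytes given.
1 KiB = 2^10 bytes = 1,024 bytes
573,837 / 1,024 = 560.388 KiB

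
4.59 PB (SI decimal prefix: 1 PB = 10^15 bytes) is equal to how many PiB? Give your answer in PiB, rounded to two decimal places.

4.08 PiB

4.59 PB × 1,000,000,000,000,000 bytes/PB = 4,590,000,000,000,000 bytes
1 PiB = 2^50 bytes = 1,125,899,906,842,624 bytes
4,590,000,000,000,000 / 1,125,899,906,842,624 = 4.08 PiB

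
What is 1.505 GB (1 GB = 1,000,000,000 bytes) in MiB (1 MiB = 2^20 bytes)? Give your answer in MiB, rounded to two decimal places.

1,435.28 MiB

1.505 GB = 1.505 × 10^9 bytes = 1,505,000,000 bytes
1 MiB = 1,048,576 bytes
1,505,000,000 / 1,048,576 = 1,435.28 MiB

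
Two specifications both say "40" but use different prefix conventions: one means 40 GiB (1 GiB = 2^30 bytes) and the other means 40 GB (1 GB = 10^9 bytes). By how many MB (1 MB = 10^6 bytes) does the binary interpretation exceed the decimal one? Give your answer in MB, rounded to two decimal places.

40 GiB = 40 × 1,073,741,824 = 42,949,672,960 bytes
40 GB = 40 × 1,000,000,000 = 40,000,000,000 bytes
difference = 2,949,672,960 bytes
2,949,672,960 / 1,000,000 = 2,949.67 MB

2,949.67 MB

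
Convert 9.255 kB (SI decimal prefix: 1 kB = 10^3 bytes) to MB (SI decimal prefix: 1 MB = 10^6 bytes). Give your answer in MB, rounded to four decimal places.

0.0093 MB

9.255 kB × 1,000 bytes/kB = 9,255 bytes
1 MB = 10^6 bytes = 1,000,000 bytes
9,255 / 1,000,000 = 0.0093 MB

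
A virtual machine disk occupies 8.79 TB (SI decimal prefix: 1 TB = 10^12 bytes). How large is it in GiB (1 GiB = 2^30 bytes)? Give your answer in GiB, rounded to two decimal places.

8,186.33 GiB

8.79 TB = 8.79 × 10^12 bytes = 8,790,000,000,000 bytes
1 GiB = 2^30 bytes = 1,073,741,824 bytes
8,790,000,000,000 / 1,073,741,824 = 8,186.33 GiB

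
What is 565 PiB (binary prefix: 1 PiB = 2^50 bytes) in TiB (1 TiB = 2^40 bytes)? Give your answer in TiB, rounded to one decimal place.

578,560.0 TiB

565 PiB × 1,125,899,906,842,624 bytes/PiB = 636,133,447,366,082,560 bytes
1 TiB = 1,099,511,627,776 bytes
636,133,447,366,082,560 / 1,099,511,627,776 = 578,560.0 TiB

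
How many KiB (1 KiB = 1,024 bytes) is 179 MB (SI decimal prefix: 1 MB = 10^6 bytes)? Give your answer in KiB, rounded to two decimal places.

179 MB × 1,000,000 bytes/MB = 179,000,000 bytes
1 KiB = 1,024 bytes
179,000,000 / 1,024 = 174,804.69 KiB

174,804.69 KiB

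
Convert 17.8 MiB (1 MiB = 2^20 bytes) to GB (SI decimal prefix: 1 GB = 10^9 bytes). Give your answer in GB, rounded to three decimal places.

0.019 GB

17.8 MiB × 1,048,576 bytes/MiB = 18,664,652.8 bytes
1 GB = 1,000,000,000 bytes
18,664,652.8 / 1,000,000,000 = 0.019 GB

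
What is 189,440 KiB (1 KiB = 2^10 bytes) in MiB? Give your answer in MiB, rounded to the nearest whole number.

185 MiB

189,440 KiB × 1,024 bytes/KiB = 193,986,560 bytes
1 MiB = 2^20 bytes = 1,048,576 bytes
193,986,560 / 1,048,576 = 185 MiB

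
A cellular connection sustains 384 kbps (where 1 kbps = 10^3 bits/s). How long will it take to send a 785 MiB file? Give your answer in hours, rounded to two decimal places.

785 MiB = 823,132,160 bytes = 6,585,057,280 bits
384 kbps = 384,000 bits/s
time = 6,585,057,280 / 384,000 = 17,148.5867 s
17,148.5867 s / 3600 = 4.76 hours

4.76 hours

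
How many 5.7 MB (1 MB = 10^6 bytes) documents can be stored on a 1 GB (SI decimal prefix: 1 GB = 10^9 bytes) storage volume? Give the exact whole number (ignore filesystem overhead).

Capacity: 1 GB = 1,000,000,000 bytes
Per item: 5.7 MB = 5,700,000 bytes
⌊1,000,000,000 / 5,700,000⌋ = 175

175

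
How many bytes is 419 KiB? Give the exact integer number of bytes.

429,056 bytes

419 × 1,024 = 429,056 bytes  (1 KiB = 2^10 bytes)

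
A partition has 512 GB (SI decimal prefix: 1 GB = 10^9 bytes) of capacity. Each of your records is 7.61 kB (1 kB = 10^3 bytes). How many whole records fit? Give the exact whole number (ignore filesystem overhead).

Capacity: 512 GB = 512,000,000,000 bytes
Per item: 7.61 kB = 7,610 bytes
⌊512,000,000,000 / 7,610⌋ = 67,279,894

67,279,894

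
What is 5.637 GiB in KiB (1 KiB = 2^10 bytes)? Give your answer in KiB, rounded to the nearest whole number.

5.637 GiB × 1,073,741,824 bytes/GiB = 6,052,682,661.888 bytes
1 KiB = 2^10 bytes = 1,024 bytes
6,052,682,661.888 / 1,024 = 5,910,823 KiB

5,910,823 KiB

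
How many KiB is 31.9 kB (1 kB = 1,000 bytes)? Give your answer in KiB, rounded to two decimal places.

31.15 KiB

31.9 kB × 1,000 bytes/kB = 31,900 bytes
1 KiB = 1,024 bytes
31,900 / 1,024 = 31.15 KiB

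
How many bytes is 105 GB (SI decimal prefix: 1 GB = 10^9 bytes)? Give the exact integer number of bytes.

105,000,000,000 bytes

105 × 1,000,000,000 = 105,000,000,000 bytes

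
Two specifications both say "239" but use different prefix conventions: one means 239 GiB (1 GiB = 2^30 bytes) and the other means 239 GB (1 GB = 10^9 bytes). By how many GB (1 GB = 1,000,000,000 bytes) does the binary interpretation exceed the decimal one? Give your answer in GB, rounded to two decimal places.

239 GiB = 239 × 1,073,741,824 = 256,624,295,936 bytes
239 GB = 239 × 1,000,000,000 = 239,000,000,000 bytes
difference = 17,624,295,936 bytes
17,624,295,936 / 1,000,000,000 = 17.62 GB

17.62 GB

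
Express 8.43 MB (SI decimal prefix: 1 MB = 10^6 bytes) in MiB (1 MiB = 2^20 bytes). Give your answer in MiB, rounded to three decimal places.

8.43 MB = 8.43 × 10^6 bytes = 8,430,000 bytes
1 MiB = 1,048,576 bytes
8,430,000 / 1,048,576 = 8.039 MiB

8.039 MiB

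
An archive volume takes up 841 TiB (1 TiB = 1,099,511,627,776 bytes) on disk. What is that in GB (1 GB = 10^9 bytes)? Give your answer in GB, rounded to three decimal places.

841 TiB = 841 × 2^40 bytes = 924,689,278,959,616 bytes
1 GB = 10^9 bytes = 1,000,000,000 bytes
924,689,278,959,616 / 1,000,000,000 = 924,689.279 GB

924,689.279 GB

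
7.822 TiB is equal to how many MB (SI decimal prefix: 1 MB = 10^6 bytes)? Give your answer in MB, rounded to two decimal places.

8,600,379.95 MB

7.822 TiB = 7.822 × 2^40 bytes = 8,600,379,952,463.872 bytes
1 MB = 1,000,000 bytes
8,600,379,952,463.872 / 1,000,000 = 8,600,379.95 MB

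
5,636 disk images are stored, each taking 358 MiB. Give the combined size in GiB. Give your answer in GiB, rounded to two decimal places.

1,970.40 GiB

Total = 5,636 × 358 MiB = 2,017,688 MiB
= 2,017,688 × 1,048,576 bytes = 2,115,699,212,288 bytes
1 GiB = 1,073,741,824 bytes
2,115,699,212,288 / 1,073,741,824 = 1,970.40 GiB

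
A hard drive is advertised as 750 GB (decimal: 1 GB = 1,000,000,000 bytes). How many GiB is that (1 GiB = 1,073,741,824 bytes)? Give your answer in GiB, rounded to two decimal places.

698.49 GiB

750 GB = 750 × 10^9 bytes = 750,000,000,000 bytes
1 GiB = 2^30 bytes = 1,073,741,824 bytes
750,000,000,000 / 1,073,741,824 = 698.49 GiB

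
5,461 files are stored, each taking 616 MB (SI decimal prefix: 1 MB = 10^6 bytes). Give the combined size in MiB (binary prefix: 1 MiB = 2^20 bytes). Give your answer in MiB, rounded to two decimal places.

3,208,137.51 MiB

Total = 5,461 × 616 MB = 3,363,976 MB
= 3,363,976 × 1,000,000 bytes = 3,363,976,000,000 bytes
1 MiB = 1,048,576 bytes
3,363,976,000,000 / 1,048,576 = 3,208,137.51 MiB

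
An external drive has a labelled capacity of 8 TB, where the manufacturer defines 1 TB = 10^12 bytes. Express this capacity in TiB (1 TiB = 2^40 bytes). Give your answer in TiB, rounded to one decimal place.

8 TB = 8 × 10^12 bytes = 8,000,000,000,000 bytes
1 TiB = 2^40 bytes = 1,099,511,627,776 bytes
8,000,000,000,000 / 1,099,511,627,776 = 7.3 TiB

7.3 TiB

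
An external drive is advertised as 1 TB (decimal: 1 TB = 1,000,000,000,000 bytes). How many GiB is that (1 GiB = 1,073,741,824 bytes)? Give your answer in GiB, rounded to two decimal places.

1 TB × 1,000,000,000,000 bytes/TB = 1,000,000,000,000 bytes
1 GiB = 1,073,741,824 bytes
1,000,000,000,000 / 1,073,741,824 = 931.32 GiB

931.32 GiB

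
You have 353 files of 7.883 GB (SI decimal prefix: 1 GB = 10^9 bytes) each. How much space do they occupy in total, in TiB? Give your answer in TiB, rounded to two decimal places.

Total = 353 × 7.883 GB = 2782.699 GB
= 2782.699 × 1,000,000,000 bytes = 2,782,699,000,000 bytes
1 TiB = 1,099,511,627,776 bytes
2,782,699,000,000 / 1,099,511,627,776 = 2.53 TiB

2.53 TiB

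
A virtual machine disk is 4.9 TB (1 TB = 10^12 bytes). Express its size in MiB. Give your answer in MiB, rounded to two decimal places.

4.9 TB = 4.9 × 10^12 bytes = 4,900,000,000,000 bytes
1 MiB = 1,048,576 bytes
4,900,000,000,000 / 1,048,576 = 4,673,004.15 MiB

4,673,004.15 MiB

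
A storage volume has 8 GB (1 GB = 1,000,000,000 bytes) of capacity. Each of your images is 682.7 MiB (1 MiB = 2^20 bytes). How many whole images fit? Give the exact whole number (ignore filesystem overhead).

Capacity: 8 GB = 8,000,000,000 bytes
Per item: 682.7 MiB = 715,862,835.2 bytes
⌊8,000,000,000 / 715,862,835.2⌋ = 11

11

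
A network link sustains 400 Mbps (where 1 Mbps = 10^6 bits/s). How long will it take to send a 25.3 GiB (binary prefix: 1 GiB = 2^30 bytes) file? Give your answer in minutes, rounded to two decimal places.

25.3 GiB = 27,165,668,147.2 bytes = 217,325,345,177.6 bits
400 Mbps = 400,000,000 bits/s
time = 217,325,345,177.6 / 400,000,000 = 543.313 s
543.313 s / 60 = 9.06 minutes

9.06 minutes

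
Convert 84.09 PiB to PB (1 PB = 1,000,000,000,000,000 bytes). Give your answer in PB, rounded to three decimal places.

94.677 PB

84.09 PiB = 84.09 × 2^50 bytes = 94,676,923,166,396,252.16 bytes
1 PB = 10^15 bytes = 1,000,000,000,000,000 bytes
94,676,923,166,396,252.16 / 1,000,000,000,000,000 = 94.677 PB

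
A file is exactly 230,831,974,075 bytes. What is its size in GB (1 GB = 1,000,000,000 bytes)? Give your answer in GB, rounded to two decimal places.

230.83 GB

230,831,974,075 bytes given.
1 GB = 1,000,000,000 bytes
230,831,974,075 / 1,000,000,000 = 230.83 GB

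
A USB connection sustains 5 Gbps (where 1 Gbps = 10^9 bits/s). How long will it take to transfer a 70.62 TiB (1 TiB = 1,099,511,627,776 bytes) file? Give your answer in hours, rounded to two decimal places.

70.62 TiB = 77,647,511,153,541.12 bytes = 621,180,089,228,328.96 bits
5 Gbps = 5,000,000,000 bits/s
time = 621,180,089,228,328.96 / 5,000,000,000 = 124,236.0178 s
124,236.0178 s / 3600 = 34.51 hours

34.51 hours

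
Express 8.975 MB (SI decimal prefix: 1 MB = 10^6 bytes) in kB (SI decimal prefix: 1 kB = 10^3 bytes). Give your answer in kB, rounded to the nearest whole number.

8.975 MB = 8.975 × 10^6 bytes = 8,975,000 bytes
1 kB = 10^3 bytes = 1,000 bytes
8,975,000 / 1,000 = 8,975 kB

8,975 kB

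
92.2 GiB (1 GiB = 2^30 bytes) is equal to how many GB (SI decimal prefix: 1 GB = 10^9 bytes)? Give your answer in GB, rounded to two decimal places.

99.00 GB

92.2 GiB = 92.2 × 2^30 bytes = 98,998,996,172.8 bytes
1 GB = 10^9 bytes = 1,000,000,000 bytes
98,998,996,172.8 / 1,000,000,000 = 99.00 GB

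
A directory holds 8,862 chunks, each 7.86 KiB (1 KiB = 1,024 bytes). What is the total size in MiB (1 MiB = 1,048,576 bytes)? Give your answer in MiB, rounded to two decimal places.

Total = 8,862 × 7.86 KiB = 69655.32 KiB
= 69655.32 × 1,024 bytes = 71,327,047.68 bytes
1 MiB = 1,048,576 bytes
71,327,047.68 / 1,048,576 = 68.02 MiB

68.02 MiB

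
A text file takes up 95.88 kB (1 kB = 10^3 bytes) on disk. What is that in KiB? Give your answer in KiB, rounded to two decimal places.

95.88 kB × 1,000 bytes/kB = 95,880 bytes
1 KiB = 1,024 bytes
95,880 / 1,024 = 93.63 KiB

93.63 KiB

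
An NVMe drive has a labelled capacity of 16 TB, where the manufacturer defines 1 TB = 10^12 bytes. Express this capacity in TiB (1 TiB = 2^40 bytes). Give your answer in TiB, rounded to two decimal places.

16 TB = 16 × 10^12 bytes = 16,000,000,000,000 bytes
1 TiB = 2^40 bytes = 1,099,511,627,776 bytes
16,000,000,000,000 / 1,099,511,627,776 = 14.55 TiB

14.55 TiB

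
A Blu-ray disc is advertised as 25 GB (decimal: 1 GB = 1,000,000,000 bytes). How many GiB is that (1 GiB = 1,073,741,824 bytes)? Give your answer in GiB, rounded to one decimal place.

25 GB × 1,000,000,000 bytes/GB = 25,000,000,000 bytes
1 GiB = 2^30 bytes = 1,073,741,824 bytes
25,000,000,000 / 1,073,741,824 = 23.3 GiB

23.3 GiB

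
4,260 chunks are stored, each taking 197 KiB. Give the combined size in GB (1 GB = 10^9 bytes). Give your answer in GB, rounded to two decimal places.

Total = 4,260 × 197 KiB = 839,220 KiB
= 839,220 × 1,024 bytes = 859,361,280 bytes
1 GB = 1,000,000,000 bytes
859,361,280 / 1,000,000,000 = 0.86 GB

0.86 GB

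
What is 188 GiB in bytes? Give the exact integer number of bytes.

201,863,462,912 bytes

188 × 1,073,741,824 = 201,863,462,912 bytes  (1 GiB = 2^30 bytes)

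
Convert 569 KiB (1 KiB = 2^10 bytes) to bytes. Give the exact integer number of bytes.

582,656 bytes

569 × 1,024 = 582,656 bytes  (1 KiB = 2^10 bytes)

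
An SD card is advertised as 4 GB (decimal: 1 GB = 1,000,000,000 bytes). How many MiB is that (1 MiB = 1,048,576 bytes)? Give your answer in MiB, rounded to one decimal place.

4 GB × 1,000,000,000 bytes/GB = 4,000,000,000 bytes
1 MiB = 2^20 bytes = 1,048,576 bytes
4,000,000,000 / 1,048,576 = 3,814.7 MiB

3,814.7 MiB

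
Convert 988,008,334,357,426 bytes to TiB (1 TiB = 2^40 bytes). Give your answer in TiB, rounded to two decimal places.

988,008,334,357,426 bytes given.
1 TiB = 2^40 bytes = 1,099,511,627,776 bytes
988,008,334,357,426 / 1,099,511,627,776 = 898.59 TiB

898.59 TiB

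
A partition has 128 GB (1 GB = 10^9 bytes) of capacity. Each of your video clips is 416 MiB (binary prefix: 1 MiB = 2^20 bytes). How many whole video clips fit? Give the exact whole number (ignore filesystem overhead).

Capacity: 128 GB = 128,000,000,000 bytes
Per item: 416 MiB = 436,207,616 bytes
⌊128,000,000,000 / 436,207,616⌋ = 293

293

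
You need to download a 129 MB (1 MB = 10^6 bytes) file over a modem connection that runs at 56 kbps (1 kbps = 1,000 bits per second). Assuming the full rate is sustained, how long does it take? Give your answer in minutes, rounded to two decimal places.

307.14 minutes

129 MB = 129,000,000 bytes = 1,032,000,000 bits
56 kbps = 56,000 bits/s
time = 1,032,000,000 / 56,000 = 18,428.571 s
18,428.571 s / 60 = 307.14 minutes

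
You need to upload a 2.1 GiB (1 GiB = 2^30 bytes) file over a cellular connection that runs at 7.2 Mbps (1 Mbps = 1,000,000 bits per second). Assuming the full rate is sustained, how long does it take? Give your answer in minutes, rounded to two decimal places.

41.76 minutes

2.1 GiB = 2,254,857,830.4 bytes = 18,038,862,643.2 bits
7.2 Mbps = 7,200,000 bits/s
time = 18,038,862,643.2 / 7,200,000 = 2,505.398 s
2,505.398 s / 60 = 41.76 minutes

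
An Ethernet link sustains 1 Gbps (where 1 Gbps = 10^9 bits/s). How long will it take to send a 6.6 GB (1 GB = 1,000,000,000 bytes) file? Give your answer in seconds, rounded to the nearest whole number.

6.6 GB = 6,600,000,000 bytes = 52,800,000,000 bits
1 Gbps = 1,000,000,000 bits/s
time = 52,800,000,000 / 1,000,000,000 = 53 s

53 seconds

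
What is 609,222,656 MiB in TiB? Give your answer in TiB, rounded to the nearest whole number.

581 TiB

609,222,656 MiB = 609,222,656 × 2^20 bytes = 638,816,255,737,856 bytes
1 TiB = 1,099,511,627,776 bytes
638,816,255,737,856 / 1,099,511,627,776 = 581 TiB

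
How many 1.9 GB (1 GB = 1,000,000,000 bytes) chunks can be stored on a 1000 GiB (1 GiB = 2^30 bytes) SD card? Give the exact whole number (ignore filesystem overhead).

565

Capacity: 1000 GiB = 1,073,741,824,000 bytes
Per item: 1.9 GB = 1,900,000,000 bytes
⌊1,073,741,824,000 / 1,900,000,000⌋ = 565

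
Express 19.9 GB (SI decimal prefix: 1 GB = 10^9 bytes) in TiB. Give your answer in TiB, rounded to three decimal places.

19.9 GB × 1,000,000,000 bytes/GB = 19,900,000,000 bytes
1 TiB = 1,099,511,627,776 bytes
19,900,000,000 / 1,099,511,627,776 = 0.018 TiB

0.018 TiB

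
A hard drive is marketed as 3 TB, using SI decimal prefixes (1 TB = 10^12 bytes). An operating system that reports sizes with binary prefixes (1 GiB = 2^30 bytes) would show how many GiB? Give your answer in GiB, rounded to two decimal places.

2,793.97 GiB

3 TB = 3 × 10^12 bytes = 3,000,000,000,000 bytes
1 GiB = 2^30 bytes = 1,073,741,824 bytes
3,000,000,000,000 / 1,073,741,824 = 2,793.97 GiB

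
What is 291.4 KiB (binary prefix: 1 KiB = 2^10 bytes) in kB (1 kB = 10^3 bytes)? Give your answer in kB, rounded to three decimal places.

298.394 kB

291.4 KiB = 291.4 × 2^10 bytes = 298,393.6 bytes
1 kB = 1,000 bytes
298,393.6 / 1,000 = 298.394 kB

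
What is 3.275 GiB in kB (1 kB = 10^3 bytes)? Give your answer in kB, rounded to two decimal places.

3.275 GiB = 3.275 × 2^30 bytes = 3,516,504,473.6 bytes
1 kB = 10^3 bytes = 1,000 bytes
3,516,504,473.6 / 1,000 = 3,516,504.47 kB

3,516,504.47 kB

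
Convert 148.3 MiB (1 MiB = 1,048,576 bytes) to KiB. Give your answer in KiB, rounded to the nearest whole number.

148.3 MiB = 148.3 × 2^20 bytes = 155,503,820.8 bytes
1 KiB = 1,024 bytes
155,503,820.8 / 1,024 = 151,859 KiB

151,859 KiB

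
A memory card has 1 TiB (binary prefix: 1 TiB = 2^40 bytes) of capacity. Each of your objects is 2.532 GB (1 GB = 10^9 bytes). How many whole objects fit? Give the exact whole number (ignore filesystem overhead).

Capacity: 1 TiB = 1,099,511,627,776 bytes
Per item: 2.532 GB = 2,532,000,000 bytes
⌊1,099,511,627,776 / 2,532,000,000⌋ = 434

434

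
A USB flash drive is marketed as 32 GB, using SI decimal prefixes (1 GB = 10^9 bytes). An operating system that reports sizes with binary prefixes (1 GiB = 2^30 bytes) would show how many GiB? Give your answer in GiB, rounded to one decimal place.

29.8 GiB

32 GB = 32 × 10^9 bytes = 32,000,000,000 bytes
1 GiB = 1,073,741,824 bytes
32,000,000,000 / 1,073,741,824 = 29.8 GiB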